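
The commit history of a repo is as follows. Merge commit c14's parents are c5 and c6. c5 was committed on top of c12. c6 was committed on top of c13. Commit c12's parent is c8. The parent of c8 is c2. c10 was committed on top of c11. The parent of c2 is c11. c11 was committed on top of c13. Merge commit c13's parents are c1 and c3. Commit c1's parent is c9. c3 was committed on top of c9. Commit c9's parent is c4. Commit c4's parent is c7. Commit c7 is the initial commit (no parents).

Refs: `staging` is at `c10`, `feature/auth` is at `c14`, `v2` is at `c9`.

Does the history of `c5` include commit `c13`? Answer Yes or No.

Ancestors of c5 (commits reachable by following parents): {c1, c11, c12, c13, c2, c3, c4, c5, c7, c8, c9}.
c13 is in that set, so it is an ancestor of c5.

Yes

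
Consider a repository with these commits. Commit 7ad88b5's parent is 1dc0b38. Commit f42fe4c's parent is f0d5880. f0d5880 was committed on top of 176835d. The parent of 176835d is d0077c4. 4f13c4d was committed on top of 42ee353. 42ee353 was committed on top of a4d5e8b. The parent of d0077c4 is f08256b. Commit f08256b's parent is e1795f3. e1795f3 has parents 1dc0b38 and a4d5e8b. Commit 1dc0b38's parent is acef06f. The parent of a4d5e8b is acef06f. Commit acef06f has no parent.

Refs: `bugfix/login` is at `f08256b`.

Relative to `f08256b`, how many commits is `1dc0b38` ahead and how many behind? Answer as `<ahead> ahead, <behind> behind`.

0 ahead, 3 behind

Reachable from 1dc0b38: {1dc0b38, acef06f}.
Reachable from f08256b: {1dc0b38, a4d5e8b, acef06f, e1795f3, f08256b}.
Only in 1dc0b38's history (ahead): {} — 0.
Only in f08256b's history (behind): {a4d5e8b, e1795f3, f08256b} — 3.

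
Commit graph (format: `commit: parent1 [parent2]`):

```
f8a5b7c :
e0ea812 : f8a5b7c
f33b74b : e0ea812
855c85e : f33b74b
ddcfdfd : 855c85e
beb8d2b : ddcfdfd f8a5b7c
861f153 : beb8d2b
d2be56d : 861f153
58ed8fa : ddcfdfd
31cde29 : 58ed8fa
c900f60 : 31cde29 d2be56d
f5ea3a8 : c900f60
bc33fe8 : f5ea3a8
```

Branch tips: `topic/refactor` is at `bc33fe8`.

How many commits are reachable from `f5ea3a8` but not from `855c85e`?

8

Reachable from f5ea3a8: {31cde29, 58ed8fa, 855c85e, 861f153, beb8d2b, c900f60, d2be56d, ddcfdfd, e0ea812, f33b74b, f5ea3a8, f8a5b7c}.
Reachable from 855c85e: {855c85e, e0ea812, f33b74b, f8a5b7c}.
In f5ea3a8's history but not 855c85e's: {31cde29, 58ed8fa, 861f153, beb8d2b, c900f60, d2be56d, ddcfdfd, f5ea3a8} — 8 commits.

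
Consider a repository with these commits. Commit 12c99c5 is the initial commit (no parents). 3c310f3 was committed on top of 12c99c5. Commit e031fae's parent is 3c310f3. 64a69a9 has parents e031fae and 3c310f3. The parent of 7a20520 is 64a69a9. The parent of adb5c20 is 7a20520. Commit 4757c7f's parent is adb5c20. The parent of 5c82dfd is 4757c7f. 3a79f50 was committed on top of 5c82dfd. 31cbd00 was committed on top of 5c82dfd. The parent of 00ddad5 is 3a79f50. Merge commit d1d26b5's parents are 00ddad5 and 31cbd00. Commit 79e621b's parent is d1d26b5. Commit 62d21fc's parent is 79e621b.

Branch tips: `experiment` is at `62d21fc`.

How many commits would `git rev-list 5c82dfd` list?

Walking parent pointers from 5c82dfd: reachable set = {12c99c5, 3c310f3, 4757c7f, 5c82dfd, 64a69a9, 7a20520, adb5c20, e031fae}.
That is 8 commits.

8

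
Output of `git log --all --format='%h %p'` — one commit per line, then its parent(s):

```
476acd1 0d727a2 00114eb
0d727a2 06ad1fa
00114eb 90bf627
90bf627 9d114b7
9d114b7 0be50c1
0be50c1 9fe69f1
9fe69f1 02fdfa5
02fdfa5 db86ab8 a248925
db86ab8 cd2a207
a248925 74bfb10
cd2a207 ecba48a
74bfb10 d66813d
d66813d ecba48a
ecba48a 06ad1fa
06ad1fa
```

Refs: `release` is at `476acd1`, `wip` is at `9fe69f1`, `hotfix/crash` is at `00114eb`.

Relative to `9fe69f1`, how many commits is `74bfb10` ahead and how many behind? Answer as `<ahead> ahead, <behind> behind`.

0 ahead, 5 behind

Reachable from 74bfb10: {06ad1fa, 74bfb10, d66813d, ecba48a}.
Reachable from 9fe69f1: {02fdfa5, 06ad1fa, 74bfb10, 9fe69f1, a248925, cd2a207, d66813d, db86ab8, ecba48a}.
Only in 74bfb10's history (ahead): {} — 0.
Only in 9fe69f1's history (behind): {02fdfa5, 9fe69f1, a248925, cd2a207, db86ab8} — 5.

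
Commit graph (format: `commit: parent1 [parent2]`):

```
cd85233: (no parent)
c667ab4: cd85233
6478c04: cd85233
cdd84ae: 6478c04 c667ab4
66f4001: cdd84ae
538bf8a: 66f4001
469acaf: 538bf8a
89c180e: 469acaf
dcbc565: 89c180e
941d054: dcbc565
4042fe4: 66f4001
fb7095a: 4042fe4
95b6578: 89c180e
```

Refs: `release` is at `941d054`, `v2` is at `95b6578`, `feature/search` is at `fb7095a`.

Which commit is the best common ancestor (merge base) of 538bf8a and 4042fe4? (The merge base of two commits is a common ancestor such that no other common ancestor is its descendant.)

66f4001

Ancestors of 538bf8a: {538bf8a, 6478c04, 66f4001, c667ab4, cd85233, cdd84ae}.
Ancestors of 4042fe4: {4042fe4, 6478c04, 66f4001, c667ab4, cd85233, cdd84ae}.
Common ancestors: {6478c04, 66f4001, c667ab4, cd85233, cdd84ae}.
Among these, 66f4001 is not an ancestor of any other common ancestor — it is the merge base.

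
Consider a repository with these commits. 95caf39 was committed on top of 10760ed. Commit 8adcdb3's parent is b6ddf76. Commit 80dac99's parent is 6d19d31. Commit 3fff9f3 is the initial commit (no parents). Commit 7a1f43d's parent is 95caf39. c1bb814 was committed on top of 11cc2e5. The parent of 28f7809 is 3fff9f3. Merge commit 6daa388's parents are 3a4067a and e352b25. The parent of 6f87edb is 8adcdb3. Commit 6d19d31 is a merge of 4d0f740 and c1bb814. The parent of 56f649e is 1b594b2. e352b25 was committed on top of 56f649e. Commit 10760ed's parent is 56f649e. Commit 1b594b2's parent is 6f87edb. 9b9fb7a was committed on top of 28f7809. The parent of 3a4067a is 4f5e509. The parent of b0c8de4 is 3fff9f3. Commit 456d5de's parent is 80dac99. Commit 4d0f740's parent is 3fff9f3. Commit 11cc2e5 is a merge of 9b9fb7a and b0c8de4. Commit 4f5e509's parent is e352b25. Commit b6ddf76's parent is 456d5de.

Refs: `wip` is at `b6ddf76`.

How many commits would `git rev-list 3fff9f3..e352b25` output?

Reachable from e352b25: {11cc2e5, 1b594b2, 28f7809, 3fff9f3, 456d5de, 4d0f740, 56f649e, 6d19d31, 6f87edb, 80dac99, 8adcdb3, 9b9fb7a, b0c8de4, b6ddf76, c1bb814, e352b25}.
Reachable from 3fff9f3: {3fff9f3}.
In e352b25's history but not 3fff9f3's: {11cc2e5, 1b594b2, 28f7809, 456d5de, 4d0f740, 56f649e, 6d19d31, 6f87edb, 80dac99, 8adcdb3, 9b9fb7a, b0c8de4, b6ddf76, c1bb814, e352b25} — 15 commits.

15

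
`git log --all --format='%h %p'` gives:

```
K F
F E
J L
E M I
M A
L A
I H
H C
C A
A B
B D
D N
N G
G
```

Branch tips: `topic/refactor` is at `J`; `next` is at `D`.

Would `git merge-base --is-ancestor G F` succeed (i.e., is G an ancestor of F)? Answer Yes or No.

Yes

Ancestors of F (commits reachable by following parents): {A, B, C, D, E, F, G, H, I, M, N}.
G is in that set, so it is an ancestor of F.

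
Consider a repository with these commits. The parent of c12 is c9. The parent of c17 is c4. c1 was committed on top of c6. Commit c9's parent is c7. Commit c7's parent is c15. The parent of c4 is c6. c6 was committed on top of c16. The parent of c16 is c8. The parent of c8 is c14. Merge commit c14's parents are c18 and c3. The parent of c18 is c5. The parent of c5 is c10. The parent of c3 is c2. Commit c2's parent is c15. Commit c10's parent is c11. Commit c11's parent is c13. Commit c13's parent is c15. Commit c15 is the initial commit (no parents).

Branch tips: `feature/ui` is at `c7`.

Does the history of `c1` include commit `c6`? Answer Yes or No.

Yes

Ancestors of c1 (commits reachable by following parents): {c1, c10, c11, c13, c14, c15, c16, c18, c2, c3, c5, c6, c8}.
c6 is in that set, so it is an ancestor of c1.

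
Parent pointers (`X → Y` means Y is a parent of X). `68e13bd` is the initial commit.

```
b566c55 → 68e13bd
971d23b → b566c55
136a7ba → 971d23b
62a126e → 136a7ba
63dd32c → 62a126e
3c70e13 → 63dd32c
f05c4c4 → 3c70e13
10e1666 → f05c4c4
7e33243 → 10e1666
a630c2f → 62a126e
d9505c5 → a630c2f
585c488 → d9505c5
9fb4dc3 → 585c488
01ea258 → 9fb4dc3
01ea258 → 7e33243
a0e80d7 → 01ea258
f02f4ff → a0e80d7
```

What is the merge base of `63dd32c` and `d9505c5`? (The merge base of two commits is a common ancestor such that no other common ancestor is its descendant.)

62a126e

Ancestors of 63dd32c: {136a7ba, 62a126e, 63dd32c, 68e13bd, 971d23b, b566c55}.
Ancestors of d9505c5: {136a7ba, 62a126e, 68e13bd, 971d23b, a630c2f, b566c55, d9505c5}.
Common ancestors: {136a7ba, 62a126e, 68e13bd, 971d23b, b566c55}.
Among these, 62a126e is not an ancestor of any other common ancestor — it is the merge base.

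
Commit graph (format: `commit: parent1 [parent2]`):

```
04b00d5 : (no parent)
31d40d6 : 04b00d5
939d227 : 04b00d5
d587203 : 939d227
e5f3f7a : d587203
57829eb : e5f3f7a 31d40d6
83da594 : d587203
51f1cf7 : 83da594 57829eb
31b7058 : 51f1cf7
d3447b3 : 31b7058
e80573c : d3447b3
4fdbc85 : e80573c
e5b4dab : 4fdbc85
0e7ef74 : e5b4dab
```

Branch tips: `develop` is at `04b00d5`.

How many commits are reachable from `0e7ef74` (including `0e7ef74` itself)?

Walking parent pointers from 0e7ef74: reachable set = {04b00d5, 0e7ef74, 31b7058, 31d40d6, 4fdbc85, 51f1cf7, 57829eb, 83da594, 939d227, d3447b3, d587203, e5b4dab, e5f3f7a, e80573c}.
That is 14 commits.

14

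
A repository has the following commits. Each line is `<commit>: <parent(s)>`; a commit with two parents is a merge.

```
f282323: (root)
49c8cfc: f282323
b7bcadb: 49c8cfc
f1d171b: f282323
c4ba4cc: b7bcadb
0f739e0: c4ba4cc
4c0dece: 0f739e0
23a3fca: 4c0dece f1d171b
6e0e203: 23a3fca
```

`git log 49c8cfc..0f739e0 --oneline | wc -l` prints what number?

3

Reachable from 0f739e0: {0f739e0, 49c8cfc, b7bcadb, c4ba4cc, f282323}.
Reachable from 49c8cfc: {49c8cfc, f282323}.
In 0f739e0's history but not 49c8cfc's: {0f739e0, b7bcadb, c4ba4cc} — 3 commits.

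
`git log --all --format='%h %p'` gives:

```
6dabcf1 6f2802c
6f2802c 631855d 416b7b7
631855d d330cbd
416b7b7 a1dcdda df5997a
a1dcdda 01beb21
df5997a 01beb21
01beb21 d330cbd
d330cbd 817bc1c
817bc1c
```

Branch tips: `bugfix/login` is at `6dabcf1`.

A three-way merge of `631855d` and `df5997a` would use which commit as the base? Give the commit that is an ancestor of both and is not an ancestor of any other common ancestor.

Ancestors of 631855d: {631855d, 817bc1c, d330cbd}.
Ancestors of df5997a: {01beb21, 817bc1c, d330cbd, df5997a}.
Common ancestors: {817bc1c, d330cbd}.
Among these, d330cbd is not an ancestor of any other common ancestor — it is the merge base.

d330cbd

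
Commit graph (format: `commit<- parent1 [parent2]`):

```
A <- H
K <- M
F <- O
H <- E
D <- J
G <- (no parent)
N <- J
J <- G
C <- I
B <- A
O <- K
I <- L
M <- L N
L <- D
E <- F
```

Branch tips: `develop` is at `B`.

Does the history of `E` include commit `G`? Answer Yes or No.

Yes

Ancestors of E (commits reachable by following parents): {D, E, F, G, J, K, L, M, N, O}.
G is in that set, so it is an ancestor of E.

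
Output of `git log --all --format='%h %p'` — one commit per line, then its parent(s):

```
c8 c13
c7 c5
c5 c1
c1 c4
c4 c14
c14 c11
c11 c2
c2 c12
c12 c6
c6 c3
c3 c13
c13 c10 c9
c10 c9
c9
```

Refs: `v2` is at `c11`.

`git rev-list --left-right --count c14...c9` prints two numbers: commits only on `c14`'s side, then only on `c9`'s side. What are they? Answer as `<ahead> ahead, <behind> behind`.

Reachable from c14: {c10, c11, c12, c13, c14, c2, c3, c6, c9}.
Reachable from c9: {c9}.
Only in c14's history (ahead): {c10, c11, c12, c13, c14, c2, c3, c6} — 8.
Only in c9's history (behind): {} — 0.

8 ahead, 0 behind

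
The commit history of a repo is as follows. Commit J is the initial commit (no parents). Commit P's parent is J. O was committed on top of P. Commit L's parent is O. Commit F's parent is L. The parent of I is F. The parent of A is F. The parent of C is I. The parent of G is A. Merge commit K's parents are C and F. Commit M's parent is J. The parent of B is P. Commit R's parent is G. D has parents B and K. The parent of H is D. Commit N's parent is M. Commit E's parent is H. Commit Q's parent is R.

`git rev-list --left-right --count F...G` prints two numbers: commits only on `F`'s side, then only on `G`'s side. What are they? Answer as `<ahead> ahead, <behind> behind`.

Reachable from F: {F, J, L, O, P}.
Reachable from G: {A, F, G, J, L, O, P}.
Only in F's history (ahead): {} — 0.
Only in G's history (behind): {A, G} — 2.

0 ahead, 2 behind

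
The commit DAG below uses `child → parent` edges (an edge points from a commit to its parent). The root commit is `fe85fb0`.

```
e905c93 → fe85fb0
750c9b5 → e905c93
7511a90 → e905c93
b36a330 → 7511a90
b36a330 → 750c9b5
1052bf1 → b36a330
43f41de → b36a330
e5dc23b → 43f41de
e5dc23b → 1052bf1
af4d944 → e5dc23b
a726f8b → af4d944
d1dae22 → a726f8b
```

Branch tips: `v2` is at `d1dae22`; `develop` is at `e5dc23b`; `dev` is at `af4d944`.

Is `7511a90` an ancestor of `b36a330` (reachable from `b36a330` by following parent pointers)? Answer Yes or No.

Ancestors of b36a330 (commits reachable by following parents): {750c9b5, 7511a90, b36a330, e905c93, fe85fb0}.
7511a90 is in that set, so it is an ancestor of b36a330.

Yes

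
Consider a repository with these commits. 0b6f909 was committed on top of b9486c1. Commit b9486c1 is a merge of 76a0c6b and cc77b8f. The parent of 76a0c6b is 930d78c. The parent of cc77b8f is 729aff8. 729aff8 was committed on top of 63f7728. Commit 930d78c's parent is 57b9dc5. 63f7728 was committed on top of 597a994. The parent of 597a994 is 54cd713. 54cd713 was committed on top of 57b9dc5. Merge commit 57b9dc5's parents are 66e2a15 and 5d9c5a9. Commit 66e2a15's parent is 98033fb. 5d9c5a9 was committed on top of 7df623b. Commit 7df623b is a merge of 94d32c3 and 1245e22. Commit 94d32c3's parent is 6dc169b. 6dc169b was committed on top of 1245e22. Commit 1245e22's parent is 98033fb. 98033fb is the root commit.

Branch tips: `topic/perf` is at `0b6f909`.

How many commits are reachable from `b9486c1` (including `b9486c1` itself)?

16

Walking parent pointers from b9486c1: reachable set = {1245e22, 54cd713, 57b9dc5, 597a994, 5d9c5a9, 63f7728, 66e2a15, 6dc169b, 729aff8, 76a0c6b, 7df623b, 930d78c, 94d32c3, 98033fb, b9486c1, cc77b8f}.
That is 16 commits.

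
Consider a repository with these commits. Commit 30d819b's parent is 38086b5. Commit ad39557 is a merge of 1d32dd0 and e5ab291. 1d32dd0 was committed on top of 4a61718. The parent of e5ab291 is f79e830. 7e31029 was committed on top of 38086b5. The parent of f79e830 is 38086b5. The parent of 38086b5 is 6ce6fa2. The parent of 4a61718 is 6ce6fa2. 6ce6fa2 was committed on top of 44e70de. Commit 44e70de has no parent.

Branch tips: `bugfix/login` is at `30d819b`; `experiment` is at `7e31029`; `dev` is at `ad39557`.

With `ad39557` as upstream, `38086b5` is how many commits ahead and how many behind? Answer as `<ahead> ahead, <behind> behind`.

0 ahead, 5 behind

Reachable from 38086b5: {38086b5, 44e70de, 6ce6fa2}.
Reachable from ad39557: {1d32dd0, 38086b5, 44e70de, 4a61718, 6ce6fa2, ad39557, e5ab291, f79e830}.
Only in 38086b5's history (ahead): {} — 0.
Only in ad39557's history (behind): {1d32dd0, 4a61718, ad39557, e5ab291, f79e830} — 5.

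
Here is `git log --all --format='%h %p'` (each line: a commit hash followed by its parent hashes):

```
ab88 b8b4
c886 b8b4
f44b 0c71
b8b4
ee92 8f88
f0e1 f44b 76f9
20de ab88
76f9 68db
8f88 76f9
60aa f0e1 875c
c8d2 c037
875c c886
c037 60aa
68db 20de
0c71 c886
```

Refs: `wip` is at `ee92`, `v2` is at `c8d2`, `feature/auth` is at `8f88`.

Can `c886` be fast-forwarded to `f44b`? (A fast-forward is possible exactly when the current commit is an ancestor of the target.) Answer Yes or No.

Yes

A fast-forward from c886 to f44b is possible iff c886 is an ancestor of f44b.
Ancestors of f44b: {0c71, b8b4, c886, f44b}.
c886 is among them, so fast-forward is possible.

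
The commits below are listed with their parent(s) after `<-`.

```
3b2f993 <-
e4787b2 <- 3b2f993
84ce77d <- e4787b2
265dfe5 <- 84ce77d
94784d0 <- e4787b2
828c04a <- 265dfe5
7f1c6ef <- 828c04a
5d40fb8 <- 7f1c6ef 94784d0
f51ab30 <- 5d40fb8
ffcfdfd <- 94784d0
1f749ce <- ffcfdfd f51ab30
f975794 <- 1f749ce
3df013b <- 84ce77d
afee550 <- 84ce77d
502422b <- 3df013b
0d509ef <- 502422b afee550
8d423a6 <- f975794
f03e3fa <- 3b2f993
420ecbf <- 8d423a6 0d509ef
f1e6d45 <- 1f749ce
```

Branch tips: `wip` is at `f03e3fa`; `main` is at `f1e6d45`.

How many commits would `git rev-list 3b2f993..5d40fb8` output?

7

Reachable from 5d40fb8: {265dfe5, 3b2f993, 5d40fb8, 7f1c6ef, 828c04a, 84ce77d, 94784d0, e4787b2}.
Reachable from 3b2f993: {3b2f993}.
In 5d40fb8's history but not 3b2f993's: {265dfe5, 5d40fb8, 7f1c6ef, 828c04a, 84ce77d, 94784d0, e4787b2} — 7 commits.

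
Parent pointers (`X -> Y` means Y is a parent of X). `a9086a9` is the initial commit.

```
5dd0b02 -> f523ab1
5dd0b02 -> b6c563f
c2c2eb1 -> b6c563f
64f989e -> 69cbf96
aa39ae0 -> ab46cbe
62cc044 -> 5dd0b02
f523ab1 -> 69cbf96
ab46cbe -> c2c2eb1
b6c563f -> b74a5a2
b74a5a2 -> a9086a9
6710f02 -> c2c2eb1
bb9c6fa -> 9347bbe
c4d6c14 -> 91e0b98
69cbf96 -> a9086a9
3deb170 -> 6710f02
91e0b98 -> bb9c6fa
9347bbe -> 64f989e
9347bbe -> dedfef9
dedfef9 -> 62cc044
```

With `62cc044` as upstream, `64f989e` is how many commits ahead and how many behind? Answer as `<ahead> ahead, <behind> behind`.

1 ahead, 5 behind

Reachable from 64f989e: {64f989e, 69cbf96, a9086a9}.
Reachable from 62cc044: {5dd0b02, 62cc044, 69cbf96, a9086a9, b6c563f, b74a5a2, f523ab1}.
Only in 64f989e's history (ahead): {64f989e} — 1.
Only in 62cc044's history (behind): {5dd0b02, 62cc044, b6c563f, b74a5a2, f523ab1} — 5.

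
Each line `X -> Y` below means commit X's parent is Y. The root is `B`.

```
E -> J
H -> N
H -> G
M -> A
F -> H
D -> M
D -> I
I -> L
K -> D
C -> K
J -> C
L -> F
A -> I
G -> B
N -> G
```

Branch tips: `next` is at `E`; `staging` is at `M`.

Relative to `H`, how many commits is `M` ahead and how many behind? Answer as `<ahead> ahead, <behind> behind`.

5 ahead, 0 behind

Reachable from M: {A, B, F, G, H, I, L, M, N}.
Reachable from H: {B, G, H, N}.
Only in M's history (ahead): {A, F, I, L, M} — 5.
Only in H's history (behind): {} — 0.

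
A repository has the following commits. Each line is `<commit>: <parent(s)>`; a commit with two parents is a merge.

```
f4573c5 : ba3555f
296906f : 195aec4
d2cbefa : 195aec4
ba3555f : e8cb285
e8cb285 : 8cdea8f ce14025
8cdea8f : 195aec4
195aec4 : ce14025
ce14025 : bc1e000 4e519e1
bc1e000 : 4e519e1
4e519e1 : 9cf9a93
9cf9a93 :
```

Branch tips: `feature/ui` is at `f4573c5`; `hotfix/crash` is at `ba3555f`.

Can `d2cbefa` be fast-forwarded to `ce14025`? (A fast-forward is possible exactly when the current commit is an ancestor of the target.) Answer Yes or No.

A fast-forward from d2cbefa to ce14025 is possible iff d2cbefa is an ancestor of ce14025.
Ancestors of ce14025: {4e519e1, 9cf9a93, bc1e000, ce14025}.
d2cbefa is not among them, so fast-forward is not possible.

No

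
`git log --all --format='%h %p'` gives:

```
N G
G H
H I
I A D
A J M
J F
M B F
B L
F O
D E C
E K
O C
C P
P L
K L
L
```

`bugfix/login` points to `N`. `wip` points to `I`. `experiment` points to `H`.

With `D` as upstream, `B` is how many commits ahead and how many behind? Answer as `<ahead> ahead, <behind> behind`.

Reachable from B: {B, L}.
Reachable from D: {C, D, E, K, L, P}.
Only in B's history (ahead): {B} — 1.
Only in D's history (behind): {C, D, E, K, P} — 5.

1 ahead, 5 behind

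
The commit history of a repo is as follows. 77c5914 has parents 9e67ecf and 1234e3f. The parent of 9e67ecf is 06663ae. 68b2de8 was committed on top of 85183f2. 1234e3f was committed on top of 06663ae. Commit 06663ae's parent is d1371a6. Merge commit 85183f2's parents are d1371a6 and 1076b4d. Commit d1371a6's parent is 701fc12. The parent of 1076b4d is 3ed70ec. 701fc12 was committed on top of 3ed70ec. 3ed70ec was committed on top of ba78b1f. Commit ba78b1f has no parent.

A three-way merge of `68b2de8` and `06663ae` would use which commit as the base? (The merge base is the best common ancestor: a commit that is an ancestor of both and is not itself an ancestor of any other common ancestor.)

Ancestors of 68b2de8: {1076b4d, 3ed70ec, 68b2de8, 701fc12, 85183f2, ba78b1f, d1371a6}.
Ancestors of 06663ae: {06663ae, 3ed70ec, 701fc12, ba78b1f, d1371a6}.
Common ancestors: {3ed70ec, 701fc12, ba78b1f, d1371a6}.
Among these, d1371a6 is not an ancestor of any other common ancestor — it is the merge base.

d1371a6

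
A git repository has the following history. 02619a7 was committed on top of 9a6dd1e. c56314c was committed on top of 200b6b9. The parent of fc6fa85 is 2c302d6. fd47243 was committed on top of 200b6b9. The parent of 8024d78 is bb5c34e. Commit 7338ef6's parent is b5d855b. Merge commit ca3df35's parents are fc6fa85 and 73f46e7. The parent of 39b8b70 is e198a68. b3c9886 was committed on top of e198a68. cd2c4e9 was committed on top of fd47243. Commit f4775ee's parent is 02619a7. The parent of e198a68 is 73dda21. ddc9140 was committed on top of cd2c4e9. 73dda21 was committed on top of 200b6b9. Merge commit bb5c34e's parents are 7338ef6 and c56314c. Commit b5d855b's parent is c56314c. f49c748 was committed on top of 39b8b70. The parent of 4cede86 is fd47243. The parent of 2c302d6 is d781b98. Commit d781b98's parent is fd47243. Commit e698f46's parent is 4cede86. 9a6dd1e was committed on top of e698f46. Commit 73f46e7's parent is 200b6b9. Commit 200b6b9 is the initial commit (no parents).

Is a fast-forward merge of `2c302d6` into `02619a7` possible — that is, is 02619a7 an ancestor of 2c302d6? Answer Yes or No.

A fast-forward from 02619a7 to 2c302d6 is possible iff 02619a7 is an ancestor of 2c302d6.
Ancestors of 2c302d6: {200b6b9, 2c302d6, d781b98, fd47243}.
02619a7 is not among them, so fast-forward is not possible.

No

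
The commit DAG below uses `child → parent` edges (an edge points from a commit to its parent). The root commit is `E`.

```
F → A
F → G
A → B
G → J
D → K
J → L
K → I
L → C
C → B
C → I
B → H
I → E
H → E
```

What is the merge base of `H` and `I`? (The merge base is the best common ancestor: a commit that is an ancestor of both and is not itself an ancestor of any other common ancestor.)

Ancestors of H: {E, H}.
Ancestors of I: {E, I}.
Common ancestors: {E}.
The only common ancestor is E, so it is the merge base.

E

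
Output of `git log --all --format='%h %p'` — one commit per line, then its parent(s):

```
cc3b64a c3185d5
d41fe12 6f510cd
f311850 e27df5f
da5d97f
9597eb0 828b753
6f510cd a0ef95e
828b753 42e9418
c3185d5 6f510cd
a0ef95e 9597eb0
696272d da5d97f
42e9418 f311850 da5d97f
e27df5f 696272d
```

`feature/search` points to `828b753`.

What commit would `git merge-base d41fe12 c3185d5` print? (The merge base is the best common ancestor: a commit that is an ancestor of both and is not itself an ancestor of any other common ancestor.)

Ancestors of d41fe12: {42e9418, 696272d, 6f510cd, 828b753, 9597eb0, a0ef95e, d41fe12, da5d97f, e27df5f, f311850}.
Ancestors of c3185d5: {42e9418, 696272d, 6f510cd, 828b753, 9597eb0, a0ef95e, c3185d5, da5d97f, e27df5f, f311850}.
Common ancestors: {42e9418, 696272d, 6f510cd, 828b753, 9597eb0, a0ef95e, da5d97f, e27df5f, f311850}.
Among these, 6f510cd is not an ancestor of any other common ancestor — it is the merge base.

6f510cd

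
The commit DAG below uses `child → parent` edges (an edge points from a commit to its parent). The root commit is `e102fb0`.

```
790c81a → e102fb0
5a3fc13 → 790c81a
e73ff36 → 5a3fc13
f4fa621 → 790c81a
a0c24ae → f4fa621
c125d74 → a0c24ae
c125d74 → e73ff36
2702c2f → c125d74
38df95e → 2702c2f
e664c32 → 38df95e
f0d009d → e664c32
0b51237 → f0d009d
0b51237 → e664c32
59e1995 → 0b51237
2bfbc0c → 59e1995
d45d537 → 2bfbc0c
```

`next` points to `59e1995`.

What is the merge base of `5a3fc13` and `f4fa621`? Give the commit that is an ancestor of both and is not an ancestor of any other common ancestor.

790c81a

Ancestors of 5a3fc13: {5a3fc13, 790c81a, e102fb0}.
Ancestors of f4fa621: {790c81a, e102fb0, f4fa621}.
Common ancestors: {790c81a, e102fb0}.
Among these, 790c81a is not an ancestor of any other common ancestor — it is the merge base.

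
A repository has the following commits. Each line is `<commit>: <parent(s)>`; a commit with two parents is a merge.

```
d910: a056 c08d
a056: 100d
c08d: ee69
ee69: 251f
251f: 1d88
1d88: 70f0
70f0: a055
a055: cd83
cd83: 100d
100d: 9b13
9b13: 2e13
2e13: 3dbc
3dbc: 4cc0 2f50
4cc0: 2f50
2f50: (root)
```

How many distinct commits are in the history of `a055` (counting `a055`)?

Walking parent pointers from a055: reachable set = {100d, 2e13, 2f50, 3dbc, 4cc0, 9b13, a055, cd83}.
That is 8 commits.

8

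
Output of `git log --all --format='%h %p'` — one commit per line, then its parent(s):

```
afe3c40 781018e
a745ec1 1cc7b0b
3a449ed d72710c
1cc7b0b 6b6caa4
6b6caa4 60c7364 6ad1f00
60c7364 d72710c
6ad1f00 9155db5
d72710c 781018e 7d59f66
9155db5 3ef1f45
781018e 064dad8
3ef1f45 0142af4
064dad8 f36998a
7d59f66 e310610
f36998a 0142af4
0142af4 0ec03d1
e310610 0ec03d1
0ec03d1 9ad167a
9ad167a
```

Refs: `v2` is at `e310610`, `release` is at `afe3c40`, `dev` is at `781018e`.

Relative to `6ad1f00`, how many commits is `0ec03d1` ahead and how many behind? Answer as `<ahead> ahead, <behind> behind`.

Reachable from 0ec03d1: {0ec03d1, 9ad167a}.
Reachable from 6ad1f00: {0142af4, 0ec03d1, 3ef1f45, 6ad1f00, 9155db5, 9ad167a}.
Only in 0ec03d1's history (ahead): {} — 0.
Only in 6ad1f00's history (behind): {0142af4, 3ef1f45, 6ad1f00, 9155db5} — 4.

0 ahead, 4 behind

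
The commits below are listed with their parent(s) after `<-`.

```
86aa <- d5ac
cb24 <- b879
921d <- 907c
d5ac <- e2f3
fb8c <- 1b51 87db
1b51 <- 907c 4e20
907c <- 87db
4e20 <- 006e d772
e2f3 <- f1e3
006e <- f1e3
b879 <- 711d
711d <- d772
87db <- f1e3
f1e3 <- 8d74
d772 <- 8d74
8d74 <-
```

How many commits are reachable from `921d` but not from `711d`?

4

Reachable from 921d: {87db, 8d74, 907c, 921d, f1e3}.
Reachable from 711d: {711d, 8d74, d772}.
In 921d's history but not 711d's: {87db, 907c, 921d, f1e3} — 4 commits.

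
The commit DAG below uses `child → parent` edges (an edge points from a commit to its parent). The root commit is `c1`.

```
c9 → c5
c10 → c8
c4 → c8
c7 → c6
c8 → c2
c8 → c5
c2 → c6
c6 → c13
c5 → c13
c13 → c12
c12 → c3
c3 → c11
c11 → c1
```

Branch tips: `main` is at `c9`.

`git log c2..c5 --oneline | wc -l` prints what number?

1

Reachable from c5: {c1, c11, c12, c13, c3, c5}.
Reachable from c2: {c1, c11, c12, c13, c2, c3, c6}.
In c5's history but not c2's: {c5} — 1 commit.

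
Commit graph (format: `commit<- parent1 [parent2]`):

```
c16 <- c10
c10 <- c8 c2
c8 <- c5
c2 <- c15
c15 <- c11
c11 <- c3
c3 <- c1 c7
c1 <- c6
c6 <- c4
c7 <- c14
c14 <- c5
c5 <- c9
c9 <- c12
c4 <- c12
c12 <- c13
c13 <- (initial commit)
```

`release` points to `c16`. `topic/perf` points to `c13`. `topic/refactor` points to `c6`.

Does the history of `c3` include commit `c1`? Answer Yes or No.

Ancestors of c3 (commits reachable by following parents): {c1, c12, c13, c14, c3, c4, c5, c6, c7, c9}.
c1 is in that set, so it is an ancestor of c3.

Yes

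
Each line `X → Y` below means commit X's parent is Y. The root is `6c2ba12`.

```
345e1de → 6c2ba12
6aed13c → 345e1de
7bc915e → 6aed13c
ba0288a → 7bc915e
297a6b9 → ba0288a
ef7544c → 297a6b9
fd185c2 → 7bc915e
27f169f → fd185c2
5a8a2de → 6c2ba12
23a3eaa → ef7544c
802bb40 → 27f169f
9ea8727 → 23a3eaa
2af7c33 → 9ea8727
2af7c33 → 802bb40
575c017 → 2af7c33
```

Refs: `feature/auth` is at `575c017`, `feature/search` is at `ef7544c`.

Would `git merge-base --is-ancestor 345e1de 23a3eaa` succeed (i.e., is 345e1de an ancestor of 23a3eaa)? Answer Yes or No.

Yes

Ancestors of 23a3eaa (commits reachable by following parents): {23a3eaa, 297a6b9, 345e1de, 6aed13c, 6c2ba12, 7bc915e, ba0288a, ef7544c}.
345e1de is in that set, so it is an ancestor of 23a3eaa.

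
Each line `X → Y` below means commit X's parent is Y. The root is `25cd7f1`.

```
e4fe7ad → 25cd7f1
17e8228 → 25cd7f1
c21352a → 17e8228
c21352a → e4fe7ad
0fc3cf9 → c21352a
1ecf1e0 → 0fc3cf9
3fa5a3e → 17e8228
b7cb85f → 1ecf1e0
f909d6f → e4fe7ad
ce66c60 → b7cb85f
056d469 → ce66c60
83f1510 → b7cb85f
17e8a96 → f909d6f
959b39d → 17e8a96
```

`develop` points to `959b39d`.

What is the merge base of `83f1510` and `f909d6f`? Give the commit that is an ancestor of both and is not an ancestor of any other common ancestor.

e4fe7ad

Ancestors of 83f1510: {0fc3cf9, 17e8228, 1ecf1e0, 25cd7f1, 83f1510, b7cb85f, c21352a, e4fe7ad}.
Ancestors of f909d6f: {25cd7f1, e4fe7ad, f909d6f}.
Common ancestors: {25cd7f1, e4fe7ad}.
Among these, e4fe7ad is not an ancestor of any other common ancestor — it is the merge base.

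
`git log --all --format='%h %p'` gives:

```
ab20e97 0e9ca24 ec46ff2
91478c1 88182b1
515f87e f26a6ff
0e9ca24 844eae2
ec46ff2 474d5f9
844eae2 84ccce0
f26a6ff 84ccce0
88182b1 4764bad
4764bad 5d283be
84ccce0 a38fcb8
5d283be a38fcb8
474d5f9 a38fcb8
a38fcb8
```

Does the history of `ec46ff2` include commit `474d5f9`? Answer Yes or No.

Yes

Ancestors of ec46ff2 (commits reachable by following parents): {474d5f9, a38fcb8, ec46ff2}.
474d5f9 is in that set, so it is an ancestor of ec46ff2.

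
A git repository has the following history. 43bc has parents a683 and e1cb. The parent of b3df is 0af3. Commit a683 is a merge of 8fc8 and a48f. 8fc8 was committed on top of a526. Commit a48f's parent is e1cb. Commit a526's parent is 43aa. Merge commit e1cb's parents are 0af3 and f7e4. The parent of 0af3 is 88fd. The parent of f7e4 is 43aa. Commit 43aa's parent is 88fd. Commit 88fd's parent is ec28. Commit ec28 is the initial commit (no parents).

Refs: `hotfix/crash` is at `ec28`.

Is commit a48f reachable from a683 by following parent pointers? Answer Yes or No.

Ancestors of a683 (commits reachable by following parents): {0af3, 43aa, 88fd, 8fc8, a48f, a526, a683, e1cb, ec28, f7e4}.
a48f is in that set, so it is an ancestor of a683.

Yes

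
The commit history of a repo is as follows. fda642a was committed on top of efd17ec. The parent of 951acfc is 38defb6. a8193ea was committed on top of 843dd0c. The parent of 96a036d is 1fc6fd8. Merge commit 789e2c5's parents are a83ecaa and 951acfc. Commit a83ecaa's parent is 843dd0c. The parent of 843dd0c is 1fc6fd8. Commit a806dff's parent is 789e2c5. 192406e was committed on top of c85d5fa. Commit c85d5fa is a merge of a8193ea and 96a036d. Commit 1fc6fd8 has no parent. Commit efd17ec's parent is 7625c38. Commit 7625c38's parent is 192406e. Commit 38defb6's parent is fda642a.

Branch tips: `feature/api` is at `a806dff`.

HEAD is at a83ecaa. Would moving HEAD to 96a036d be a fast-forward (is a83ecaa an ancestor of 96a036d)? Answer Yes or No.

A fast-forward from a83ecaa to 96a036d is possible iff a83ecaa is an ancestor of 96a036d.
Ancestors of 96a036d: {1fc6fd8, 96a036d}.
a83ecaa is not among them, so fast-forward is not possible.

No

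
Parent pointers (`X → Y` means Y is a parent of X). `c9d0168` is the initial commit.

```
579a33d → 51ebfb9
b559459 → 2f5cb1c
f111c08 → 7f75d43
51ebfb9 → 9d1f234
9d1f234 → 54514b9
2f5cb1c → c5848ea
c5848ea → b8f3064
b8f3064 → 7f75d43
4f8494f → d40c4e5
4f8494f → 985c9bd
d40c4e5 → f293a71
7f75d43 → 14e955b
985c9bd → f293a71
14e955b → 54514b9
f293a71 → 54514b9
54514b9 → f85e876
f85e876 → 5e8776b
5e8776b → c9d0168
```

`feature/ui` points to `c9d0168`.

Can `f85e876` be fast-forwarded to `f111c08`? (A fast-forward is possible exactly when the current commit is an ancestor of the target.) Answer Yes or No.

Yes

A fast-forward from f85e876 to f111c08 is possible iff f85e876 is an ancestor of f111c08.
Ancestors of f111c08: {14e955b, 54514b9, 5e8776b, 7f75d43, c9d0168, f111c08, f85e876}.
f85e876 is among them, so fast-forward is possible.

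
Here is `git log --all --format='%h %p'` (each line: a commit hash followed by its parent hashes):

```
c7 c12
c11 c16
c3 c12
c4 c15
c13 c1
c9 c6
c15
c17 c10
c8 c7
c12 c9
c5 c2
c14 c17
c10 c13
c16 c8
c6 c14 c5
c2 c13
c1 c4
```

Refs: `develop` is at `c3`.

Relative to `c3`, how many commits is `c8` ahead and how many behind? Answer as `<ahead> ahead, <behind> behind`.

2 ahead, 1 behind

Reachable from c8: {c1, c10, c12, c13, c14, c15, c17, c2, c4, c5, c6, c7, c8, c9}.
Reachable from c3: {c1, c10, c12, c13, c14, c15, c17, c2, c3, c4, c5, c6, c9}.
Only in c8's history (ahead): {c7, c8} — 2.
Only in c3's history (behind): {c3} — 1.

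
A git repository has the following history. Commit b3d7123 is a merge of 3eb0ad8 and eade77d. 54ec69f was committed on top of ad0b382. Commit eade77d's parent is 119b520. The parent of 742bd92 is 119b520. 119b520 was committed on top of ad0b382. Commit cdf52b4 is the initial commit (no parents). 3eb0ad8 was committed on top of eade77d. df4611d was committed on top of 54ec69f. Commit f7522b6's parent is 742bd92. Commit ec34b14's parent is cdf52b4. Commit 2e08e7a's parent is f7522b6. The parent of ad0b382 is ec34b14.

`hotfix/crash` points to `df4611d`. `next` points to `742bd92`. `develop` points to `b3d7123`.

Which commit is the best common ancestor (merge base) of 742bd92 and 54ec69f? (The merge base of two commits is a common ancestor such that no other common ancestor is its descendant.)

Ancestors of 742bd92: {119b520, 742bd92, ad0b382, cdf52b4, ec34b14}.
Ancestors of 54ec69f: {54ec69f, ad0b382, cdf52b4, ec34b14}.
Common ancestors: {ad0b382, cdf52b4, ec34b14}.
Among these, ad0b382 is not an ancestor of any other common ancestor — it is the merge base.

ad0b382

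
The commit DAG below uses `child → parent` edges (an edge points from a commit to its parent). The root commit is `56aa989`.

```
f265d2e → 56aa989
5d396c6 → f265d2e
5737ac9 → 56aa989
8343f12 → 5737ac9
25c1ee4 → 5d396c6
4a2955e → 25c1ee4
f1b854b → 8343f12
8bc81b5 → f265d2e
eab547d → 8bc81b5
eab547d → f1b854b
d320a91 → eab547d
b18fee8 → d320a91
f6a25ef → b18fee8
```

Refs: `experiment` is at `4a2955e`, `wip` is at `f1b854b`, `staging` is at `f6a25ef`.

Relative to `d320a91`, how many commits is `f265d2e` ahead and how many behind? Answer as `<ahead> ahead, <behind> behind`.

0 ahead, 6 behind

Reachable from f265d2e: {56aa989, f265d2e}.
Reachable from d320a91: {56aa989, 5737ac9, 8343f12, 8bc81b5, d320a91, eab547d, f1b854b, f265d2e}.
Only in f265d2e's history (ahead): {} — 0.
Only in d320a91's history (behind): {5737ac9, 8343f12, 8bc81b5, d320a91, eab547d, f1b854b} — 6.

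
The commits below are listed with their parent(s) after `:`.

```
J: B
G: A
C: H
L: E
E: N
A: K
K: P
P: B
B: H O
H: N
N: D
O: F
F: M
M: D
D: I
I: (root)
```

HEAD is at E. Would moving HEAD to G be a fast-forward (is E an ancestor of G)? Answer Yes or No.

A fast-forward from E to G is possible iff E is an ancestor of G.
Ancestors of G: {A, B, D, F, G, H, I, K, M, N, O, P}.
E is not among them, so fast-forward is not possible.

No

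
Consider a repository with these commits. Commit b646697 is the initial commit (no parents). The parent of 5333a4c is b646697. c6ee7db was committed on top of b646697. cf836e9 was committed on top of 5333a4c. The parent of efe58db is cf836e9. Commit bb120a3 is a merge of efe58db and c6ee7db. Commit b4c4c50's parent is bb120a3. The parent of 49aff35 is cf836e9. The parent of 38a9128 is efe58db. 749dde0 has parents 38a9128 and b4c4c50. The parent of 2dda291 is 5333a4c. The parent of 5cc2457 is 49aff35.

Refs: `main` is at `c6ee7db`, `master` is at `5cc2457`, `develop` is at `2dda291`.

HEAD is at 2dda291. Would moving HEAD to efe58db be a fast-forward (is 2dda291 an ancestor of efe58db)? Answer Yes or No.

No

A fast-forward from 2dda291 to efe58db is possible iff 2dda291 is an ancestor of efe58db.
Ancestors of efe58db: {5333a4c, b646697, cf836e9, efe58db}.
2dda291 is not among them, so fast-forward is not possible.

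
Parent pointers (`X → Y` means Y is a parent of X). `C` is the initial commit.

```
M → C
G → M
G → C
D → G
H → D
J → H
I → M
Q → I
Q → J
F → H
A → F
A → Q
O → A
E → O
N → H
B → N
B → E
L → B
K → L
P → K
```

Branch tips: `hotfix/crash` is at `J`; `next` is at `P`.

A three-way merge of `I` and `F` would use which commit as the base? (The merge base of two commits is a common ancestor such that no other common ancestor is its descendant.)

Ancestors of I: {C, I, M}.
Ancestors of F: {C, D, F, G, H, M}.
Common ancestors: {C, M}.
Among these, M is not an ancestor of any other common ancestor — it is the merge base.

M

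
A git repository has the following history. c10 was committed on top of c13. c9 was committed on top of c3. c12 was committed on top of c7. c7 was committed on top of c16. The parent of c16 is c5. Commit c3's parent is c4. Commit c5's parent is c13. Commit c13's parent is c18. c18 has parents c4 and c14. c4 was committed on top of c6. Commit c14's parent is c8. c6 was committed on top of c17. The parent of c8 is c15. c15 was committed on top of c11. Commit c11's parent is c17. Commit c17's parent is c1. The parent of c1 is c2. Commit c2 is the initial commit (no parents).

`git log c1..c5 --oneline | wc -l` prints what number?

Reachable from c5: {c1, c11, c13, c14, c15, c17, c18, c2, c4, c5, c6, c8}.
Reachable from c1: {c1, c2}.
In c5's history but not c1's: {c11, c13, c14, c15, c17, c18, c4, c5, c6, c8} — 10 commits.

10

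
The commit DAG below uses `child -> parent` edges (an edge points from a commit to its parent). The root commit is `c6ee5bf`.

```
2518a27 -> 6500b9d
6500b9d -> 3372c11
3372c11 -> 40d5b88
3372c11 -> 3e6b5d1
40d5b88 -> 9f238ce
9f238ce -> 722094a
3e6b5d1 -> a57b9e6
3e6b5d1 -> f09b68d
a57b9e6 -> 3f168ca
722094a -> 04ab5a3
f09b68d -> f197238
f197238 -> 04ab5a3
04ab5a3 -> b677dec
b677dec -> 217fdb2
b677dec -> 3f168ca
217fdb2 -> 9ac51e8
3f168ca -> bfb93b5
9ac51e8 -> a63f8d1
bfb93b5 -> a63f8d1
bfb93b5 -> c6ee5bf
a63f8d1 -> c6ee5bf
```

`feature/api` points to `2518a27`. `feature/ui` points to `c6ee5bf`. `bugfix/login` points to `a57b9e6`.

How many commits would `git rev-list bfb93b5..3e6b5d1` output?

Reachable from 3e6b5d1: {04ab5a3, 217fdb2, 3e6b5d1, 3f168ca, 9ac51e8, a57b9e6, a63f8d1, b677dec, bfb93b5, c6ee5bf, f09b68d, f197238}.
Reachable from bfb93b5: {a63f8d1, bfb93b5, c6ee5bf}.
In 3e6b5d1's history but not bfb93b5's: {04ab5a3, 217fdb2, 3e6b5d1, 3f168ca, 9ac51e8, a57b9e6, b677dec, f09b68d, f197238} — 9 commits.

9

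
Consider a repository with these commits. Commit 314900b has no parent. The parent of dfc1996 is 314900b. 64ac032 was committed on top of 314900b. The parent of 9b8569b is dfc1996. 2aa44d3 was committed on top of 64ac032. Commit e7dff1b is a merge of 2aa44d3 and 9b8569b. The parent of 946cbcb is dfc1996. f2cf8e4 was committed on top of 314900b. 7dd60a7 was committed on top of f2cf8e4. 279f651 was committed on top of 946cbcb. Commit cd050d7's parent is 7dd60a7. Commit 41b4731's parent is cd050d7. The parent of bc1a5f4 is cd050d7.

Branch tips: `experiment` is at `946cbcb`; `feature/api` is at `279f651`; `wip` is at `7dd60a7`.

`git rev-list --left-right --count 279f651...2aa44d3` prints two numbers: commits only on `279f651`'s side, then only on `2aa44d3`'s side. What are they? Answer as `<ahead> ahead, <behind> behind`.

3 ahead, 2 behind

Reachable from 279f651: {279f651, 314900b, 946cbcb, dfc1996}.
Reachable from 2aa44d3: {2aa44d3, 314900b, 64ac032}.
Only in 279f651's history (ahead): {279f651, 946cbcb, dfc1996} — 3.
Only in 2aa44d3's history (behind): {2aa44d3, 64ac032} — 2.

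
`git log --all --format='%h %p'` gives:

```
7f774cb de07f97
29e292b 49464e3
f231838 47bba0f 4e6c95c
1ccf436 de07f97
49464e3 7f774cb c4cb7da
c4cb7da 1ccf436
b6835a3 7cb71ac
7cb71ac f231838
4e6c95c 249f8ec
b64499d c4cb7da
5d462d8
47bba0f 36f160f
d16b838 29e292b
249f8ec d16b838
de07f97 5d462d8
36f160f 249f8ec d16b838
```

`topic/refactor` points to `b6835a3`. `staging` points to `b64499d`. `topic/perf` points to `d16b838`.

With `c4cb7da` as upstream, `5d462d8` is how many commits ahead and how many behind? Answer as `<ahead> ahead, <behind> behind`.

Reachable from 5d462d8: {5d462d8}.
Reachable from c4cb7da: {1ccf436, 5d462d8, c4cb7da, de07f97}.
Only in 5d462d8's history (ahead): {} — 0.
Only in c4cb7da's history (behind): {1ccf436, c4cb7da, de07f97} — 3.

0 ahead, 3 behind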